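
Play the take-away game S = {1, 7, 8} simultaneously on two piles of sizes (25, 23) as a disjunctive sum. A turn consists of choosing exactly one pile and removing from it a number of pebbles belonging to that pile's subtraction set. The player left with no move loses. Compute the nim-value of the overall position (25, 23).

0

All piles use S = {1, 7, 8}:
n :  0  1  2  3  4  5  6  7  8  9 10 11 12 13 14 15 16 17 18 19 20 21 22 23 24 25
G :  0  1  0  1  0  1  0  1  2  3  2  3  2  3  2  0  1  0  1  0  1  0  1  2  3  2
Pile A: G(25) = 2.
Pile B: G(23) = 2.
Combined Grundy value = 2 ⊕ 2 = 0.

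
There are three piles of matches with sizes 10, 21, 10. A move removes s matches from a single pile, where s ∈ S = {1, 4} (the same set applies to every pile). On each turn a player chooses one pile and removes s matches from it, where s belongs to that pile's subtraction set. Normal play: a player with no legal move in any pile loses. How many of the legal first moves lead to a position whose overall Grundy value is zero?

4

All piles use S = {1, 4}:
n :  0  1  2  3  4  5  6  7  8  9 10 11 12 13 14 15 16 17 18 19 20 21
G :  0  1  0  1  2  0  1  0  1  2  0  1  0  1  2  0  1  0  1  2  0  1
Pile A: G(10) = 0.
Pile B: G(21) = 1.
Pile C: G(10) = 0.
Combined Grundy value = 0 ⊕ 1 ⊕ 0 = 1.
A winning move leaves total XOR = 0, i.e. changes one component's Grundy value g to g ⊕ X where X is the current total.
Pile A: need g' = 0⊕1 = 1. Options: 10−1→G=2, 10−4→G=1. Hits: 1.
Pile B: need g' = 1⊕1 = 0. Options: 21−1→G=0, 21−4→G=0. Hits: 2.
Pile C: need g' = 0⊕1 = 1. Options: 10−1→G=2, 10−4→G=1. Hits: 1.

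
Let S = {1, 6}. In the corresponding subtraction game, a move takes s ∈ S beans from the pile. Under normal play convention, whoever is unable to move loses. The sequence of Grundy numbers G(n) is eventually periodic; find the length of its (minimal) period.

G(0) = 0
G(1) = mex{0} = 1
G(2) = mex{1} = 0
G(3) = mex{0} = 1
G(4) = mex{1} = 0
G(5) = mex{0} = 1
G(6) = mex{1,0} = 2
G(7) = mex{2,1} = 0
G(8) = mex{0,0} = 1
G(9) = mex{1,1} = 0
G(10) = mex{0,0} = 1
G(11) = mex{1,1} = 0
G(12) = mex{0,2} = 1
G(13) = mex{1,0} = 2
G(14) = mex{2,1} = 0
G(15) = mex{0,0} = 1
G(n+7) = G(n) holds for n = 0,…,5 (a full window of length max(S) = 6), so the sequence is purely periodic with period 7.

7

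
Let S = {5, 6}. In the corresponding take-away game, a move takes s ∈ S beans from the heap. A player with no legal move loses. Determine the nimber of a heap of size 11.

n :  0  1  2  3  4  5  6  7  8  9 10 11
G :  0  0  0  0  0  1  1  1  1  1  2  0

0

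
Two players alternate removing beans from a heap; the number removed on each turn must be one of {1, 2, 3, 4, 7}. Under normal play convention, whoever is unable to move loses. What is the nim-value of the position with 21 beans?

n :  0  1  2  3  4  5  6  7  8  9 10 11 12 13 14 15 16 17 18 19 20 21
G :  0  1  2  3  4  0  1  2  3  4  0  1  2  3  4  0  1  2  3  4  0  1

1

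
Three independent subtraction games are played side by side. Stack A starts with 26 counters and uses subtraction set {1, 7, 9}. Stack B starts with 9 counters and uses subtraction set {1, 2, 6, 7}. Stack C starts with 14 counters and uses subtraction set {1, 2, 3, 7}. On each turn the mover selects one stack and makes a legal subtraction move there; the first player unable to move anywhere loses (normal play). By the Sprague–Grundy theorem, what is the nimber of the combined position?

Stack A, S = {1, 7, 9}:
n :  0  1  2  3  4  5  6  7  8  9 10 11 12 13 14 15 16 17 18 19 20 21 22 23 24 25 26
G :  0  1  0  1  0  1  0  1  0  1  0  1  0  1  0  1  0  1  0  1  0  1  0  1  0  1  0
G_A(26) = 0.
Stack B, S = {1, 2, 6, 7}:
G(0) = 0
G(1) = mex{0} = 1
G(2) = mex{1,0} = 2
G(3) = mex{2,1} = 0
G(4) = mex{0,2} = 1
G(5) = mex{1,0} = 2
G(6) = mex{2,1,0} = 3
G(7) = mex{3,2,1,0} = 4
G(8) = mex{4,3,2,1} = 0
G(9) = mex{0,4,0,2} = 1
G_B(9) = 1.
Stack C, S = {1, 2, 3, 7}:
n :  0  1  2  3  4  5  6  7  8  9 10 11 12 13 14
G :  0  1  2  3  0  1  2  3  0  1  2  3  0  1  2
G_C(14) = 2.
Combined Grundy value = 0 ⊕ 1 ⊕ 2 = 3.

3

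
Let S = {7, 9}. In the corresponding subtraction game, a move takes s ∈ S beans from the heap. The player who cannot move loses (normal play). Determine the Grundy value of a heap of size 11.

1

G(0) = 0
G(1) = mex{} = 0
G(2) = mex{} = 0
G(3) = mex{} = 0
G(4) = mex{} = 0
G(5) = mex{} = 0
G(6) = mex{} = 0
G(7) = mex{0} = 1
G(8) = mex{0} = 1
G(9) = mex{0,0} = 1
G(10) = mex{0,0} = 1
G(11) = mex{0,0} = 1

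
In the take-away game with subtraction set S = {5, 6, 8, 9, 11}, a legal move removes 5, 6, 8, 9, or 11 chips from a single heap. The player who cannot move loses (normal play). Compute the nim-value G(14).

n :  0  1  2  3  4  5  6  7  8  9 10 11 12 13 14
G :  0  0  0  0  0  1  1  1  1  1  2  2  2  2  2

2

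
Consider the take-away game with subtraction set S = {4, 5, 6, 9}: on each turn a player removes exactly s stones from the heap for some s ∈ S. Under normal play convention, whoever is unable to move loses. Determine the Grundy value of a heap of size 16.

n :  0  1  2  3  4  5  6  7  8  9 10 11 12 13 14 15 16
G :  0  0  0  0  1  1  1  1  2  2  2  2  3  0  0  0  0

0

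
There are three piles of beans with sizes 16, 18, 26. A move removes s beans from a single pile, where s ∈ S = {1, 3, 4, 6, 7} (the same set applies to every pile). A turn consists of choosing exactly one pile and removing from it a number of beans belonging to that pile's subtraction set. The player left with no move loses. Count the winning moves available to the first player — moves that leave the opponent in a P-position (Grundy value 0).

All piles use S = {1, 3, 4, 6, 7}:
n :  0  1  2  3  4  5  6  7  8  9 10 11 12 13 14 15 16 17 18 19 20 21 22 23 24 25 26
G :  0  1  0  1  2  3  2  3  4  5  0  1  0  1  2  3  2  3  4  5  0  1  0  1  2  3  2
Pile A: G(16) = 2.
Pile B: G(18) = 4.
Pile C: G(26) = 2.
Combined Grundy value = 2 ⊕ 4 ⊕ 2 = 4.
A winning move leaves total XOR = 0, i.e. changes one component's Grundy value g to g ⊕ X where X is the current total.
Pile A: need g' = 2⊕4 = 6. Options: 16−1→G=3, 16−3→G=1, 16−4→G=0, 16−6→G=0, 16−7→G=5. Hits: 0.
Pile B: need g' = 4⊕4 = 0. Options: 18−1→G=3, 18−3→G=3, 18−4→G=2, 18−6→G=0, 18−7→G=1. Hits: 1.
Pile C: need g' = 2⊕4 = 6. Options: 26−1→G=3, 26−3→G=1, 26−4→G=0, 26−6→G=0, 26−7→G=5. Hits: 0.

1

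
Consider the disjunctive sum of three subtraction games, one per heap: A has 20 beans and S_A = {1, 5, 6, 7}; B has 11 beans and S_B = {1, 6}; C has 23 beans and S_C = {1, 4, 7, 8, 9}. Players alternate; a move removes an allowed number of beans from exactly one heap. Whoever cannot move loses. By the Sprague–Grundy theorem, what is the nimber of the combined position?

1

Heap A, S = {1, 5, 6, 7}:
n :  0  1  2  3  4  5  6  7  8  9 10 11 12 13 14 15 16 17 18 19 20
G :  0  1  0  1  0  1  2  3  2  3  2  3  0  1  0  1  0  1  2  3  2
G_A(20) = 2.
Heap B, S = {1, 6}:
n :  0  1  2  3  4  5  6  7  8  9 10 11
G :  0  1  0  1  0  1  2  0  1  0  1  0
G_B(11) = 0.
Heap C, S = {1, 4, 7, 8, 9}:
G(0) = 0
G(1) = mex{0} = 1
G(2) = mex{1} = 0
G(3) = mex{0} = 1
G(4) = mex{1,0} = 2
G(5) = mex{2,1} = 0
G(6) = mex{0,0} = 1
G(7) = mex{1,1,0} = 2
G(8) = mex{2,2,1,0} = 3
G(9) = mex{3,0,0,1,0} = 2
G(10) = mex{2,1,1,0,1} = 3
G(11) = mex{3,2,2,1,0} = 4
G(12) = mex{4,3,0,2,1} = 5
G(13) = mex{5,2,1,0,2} = 3
G(14) = mex{3,3,2,1,0} = 4
G(15) = mex{4,4,3,2,1} = 0
G(16) = mex{0,5,2,3,2} = 1
G(17) = mex{1,3,3,2,3} = 0
G(18) = mex{0,4,4,3,2} = 1
G(19) = mex{1,0,5,4,3} = 2
G(20) = mex{2,1,3,5,4} = 0
G(21) = mex{0,0,4,3,5} = 1
G(22) = mex{1,1,0,4,3} = 2
G(23) = mex{2,2,1,0,4} = 3
G_C(23) = 3.
Combined Grundy value = 2 ⊕ 0 ⊕ 3 = 1.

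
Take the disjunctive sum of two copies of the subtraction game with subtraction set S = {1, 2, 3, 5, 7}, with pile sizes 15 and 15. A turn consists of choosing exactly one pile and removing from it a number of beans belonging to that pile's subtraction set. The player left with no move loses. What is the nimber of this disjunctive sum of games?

0

All piles use S = {1, 2, 3, 5, 7}:
G(0) = 0
G(1) = mex{0} = 1
G(2) = mex{1,0} = 2
G(3) = mex{2,1,0} = 3
G(4) = mex{3,2,1} = 0
G(5) = mex{0,3,2,0} = 1
G(6) = mex{1,0,3,1} = 2
G(7) = mex{2,1,0,2,0} = 3
G(8) = mex{3,2,1,3,1} = 0
G(9) = mex{0,3,2,0,2} = 1
G(10) = mex{1,0,3,1,3} = 2
G(11) = mex{2,1,0,2,0} = 3
G(12) = mex{3,2,1,3,1} = 0
G(13) = mex{0,3,2,0,2} = 1
G(14) = mex{1,0,3,1,3} = 2
G(15) = mex{2,1,0,2,0} = 3
Pile A: G(15) = 3.
Pile B: G(15) = 3.
Combined Grundy value = 3 ⊕ 3 = 0.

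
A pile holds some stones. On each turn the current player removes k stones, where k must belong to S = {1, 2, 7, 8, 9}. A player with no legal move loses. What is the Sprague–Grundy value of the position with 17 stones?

1

n :  0  1  2  3  4  5  6  7  8  9 10 11 12 13 14 15 16 17
G :  0  1  2  0  1  2  0  1  2  3  4  5  3  4  5  3  0  1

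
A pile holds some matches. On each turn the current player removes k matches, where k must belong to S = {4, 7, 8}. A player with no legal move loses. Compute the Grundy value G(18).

1

G(0) = 0
G(1) = mex{} = 0
G(2) = mex{} = 0
G(3) = mex{} = 0
G(4) = mex{0} = 1
G(5) = mex{0} = 1
G(6) = mex{0} = 1
G(7) = mex{0,0} = 1
G(8) = mex{1,0,0} = 2
G(9) = mex{1,0,0} = 2
G(10) = mex{1,0,0} = 2
G(11) = mex{1,1,0} = 2
G(12) = mex{2,1,1} = 0
G(13) = mex{2,1,1} = 0
G(14) = mex{2,1,1} = 0
G(15) = mex{2,2,1} = 0
G(16) = mex{0,2,2} = 1
G(17) = mex{0,2,2} = 1
G(18) = mex{0,2,2} = 1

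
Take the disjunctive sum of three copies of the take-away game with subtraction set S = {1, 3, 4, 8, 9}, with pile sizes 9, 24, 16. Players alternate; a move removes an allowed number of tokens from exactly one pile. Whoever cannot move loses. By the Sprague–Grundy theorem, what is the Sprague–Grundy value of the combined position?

6

All piles use S = {1, 3, 4, 8, 9}:
G(0) = 0
G(1) = mex{0} = 1
G(2) = mex{1} = 0
G(3) = mex{0,0} = 1
G(4) = mex{1,1,0} = 2
G(5) = mex{2,0,1} = 3
G(6) = mex{3,1,0} = 2
G(7) = mex{2,2,1} = 0
G(8) = mex{0,3,2,0} = 1
G(9) = mex{1,2,3,1,0} = 4
G(10) = mex{4,0,2,0,1} = 3
G(11) = mex{3,1,0,1,0} = 2
G(12) = mex{2,4,1,2,1} = 0
G(13) = mex{0,3,4,3,2} = 1
G(14) = mex{1,2,3,2,3} = 0
G(15) = mex{0,0,2,0,2} = 1
G(16) = mex{1,1,0,1,0} = 2
G(17) = mex{2,0,1,4,1} = 3
G(18) = mex{3,1,0,3,4} = 2
G(19) = mex{2,2,1,2,3} = 0
G(20) = mex{0,3,2,0,2} = 1
G(21) = mex{1,2,3,1,0} = 4
G(22) = mex{4,0,2,0,1} = 3
G(23) = mex{3,1,0,1,0} = 2
G(24) = mex{2,4,1,2,1} = 0
Pile A: G(9) = 4.
Pile B: G(24) = 0.
Pile C: G(16) = 2.
Combined Grundy value = 4 ⊕ 0 ⊕ 2 = 6.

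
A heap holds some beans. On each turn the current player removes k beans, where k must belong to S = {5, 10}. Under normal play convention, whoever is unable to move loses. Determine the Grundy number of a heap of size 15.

0

G(0) = 0
G(1) = mex{} = 0
G(2) = mex{} = 0
G(3) = mex{} = 0
G(4) = mex{} = 0
G(5) = mex{0} = 1
G(6) = mex{0} = 1
G(7) = mex{0} = 1
G(8) = mex{0} = 1
G(9) = mex{0} = 1
G(10) = mex{1,0} = 2
G(11) = mex{1,0} = 2
G(12) = mex{1,0} = 2
G(13) = mex{1,0} = 2
G(14) = mex{1,0} = 2
G(15) = mex{2,1} = 0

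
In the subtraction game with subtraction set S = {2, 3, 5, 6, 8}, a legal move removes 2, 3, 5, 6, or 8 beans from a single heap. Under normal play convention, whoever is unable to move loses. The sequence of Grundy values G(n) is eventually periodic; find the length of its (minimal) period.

n :  0  1  2  3  4  5  6  7  8  9 10 11 12 13 14 15 16 17 18 19 20 21
G :  0  0  1  1  2  2  3  3  4  4  0  0  1  1  2  2  3  3  4  4  0  0
G(n+10) = G(n) holds for n = 0,…,7 (a full window of length max(S) = 8), so the sequence is purely periodic with period 10.

10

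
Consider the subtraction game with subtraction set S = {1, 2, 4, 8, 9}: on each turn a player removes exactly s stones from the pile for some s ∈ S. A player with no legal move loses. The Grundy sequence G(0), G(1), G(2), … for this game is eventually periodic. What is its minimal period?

13

G(0) = 0
G(1) = mex{0} = 1
G(2) = mex{1,0} = 2
G(3) = mex{2,1} = 0
G(4) = mex{0,2,0} = 1
G(5) = mex{1,0,1} = 2
G(6) = mex{2,1,2} = 0
G(7) = mex{0,2,0} = 1
G(8) = mex{1,0,1,0} = 2
G(9) = mex{2,1,2,1,0} = 3
G(10) = mex{3,2,0,2,1} = 4
G(11) = mex{4,3,1,0,2} = 5
G(12) = mex{5,4,2,1,0} = 3
G(13) = mex{3,5,3,2,1} = 0
G(14) = mex{0,3,4,0,2} = 1
G(15) = mex{1,0,5,1,0} = 2
G(16) = mex{2,1,3,2,1} = 0
G(17) = mex{0,2,0,3,2} = 1
G(18) = mex{1,0,1,4,3} = 2
G(19) = mex{2,1,2,5,4} = 0
G(20) = mex{0,2,0,3,5} = 1
G(21) = mex{1,0,1,0,3} = 2
G(22) = mex{2,1,2,1,0} = 3
G(23) = mex{3,2,0,2,1} = 4
G(24) = mex{4,3,1,0,2} = 5
G(25) = mex{5,4,2,1,0} = 3
G(26) = mex{3,5,3,2,1} = 0
G(27) = mex{0,3,4,0,2} = 1
G(n+13) = G(n) holds for n = 0,…,8 (a full window of length max(S) = 9), so the sequence is purely periodic with period 13.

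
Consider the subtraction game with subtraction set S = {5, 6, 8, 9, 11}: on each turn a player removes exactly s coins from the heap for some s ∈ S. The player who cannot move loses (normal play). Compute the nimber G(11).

2

n :  0  1  2  3  4  5  6  7  8  9 10 11
G :  0  0  0  0  0  1  1  1  1  1  2  2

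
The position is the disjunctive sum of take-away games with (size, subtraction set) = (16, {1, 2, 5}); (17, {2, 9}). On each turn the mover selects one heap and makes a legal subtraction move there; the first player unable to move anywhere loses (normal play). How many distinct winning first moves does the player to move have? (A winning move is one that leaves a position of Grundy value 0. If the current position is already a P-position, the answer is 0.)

0

Heap A, S = {1, 2, 5}:
n :  0  1  2  3  4  5  6  7  8  9 10 11 12 13 14 15 16
G :  0  1  2  0  1  2  0  1  2  0  1  2  0  1  2  0  1
G_A(16) = 1.
Heap B, S = {2, 9}:
n :  0  1  2  3  4  5  6  7  8  9 10 11 12 13 14 15 16 17
G :  0  0  1  1  0  0  1  1  0  2  1  0  0  1  1  0  0  1
G_B(17) = 1.
Combined Grundy value = 1 ⊕ 1 = 0.
A winning move leaves total XOR = 0, i.e. changes one component's Grundy value g to g ⊕ X where X is the current total.
Heap A: target g' = 1⊕0 = 1, but every legal move changes the Grundy value (mex property), so 0 moves.
Heap B: target g' = 1⊕0 = 1, but every legal move changes the Grundy value (mex property), so 0 moves.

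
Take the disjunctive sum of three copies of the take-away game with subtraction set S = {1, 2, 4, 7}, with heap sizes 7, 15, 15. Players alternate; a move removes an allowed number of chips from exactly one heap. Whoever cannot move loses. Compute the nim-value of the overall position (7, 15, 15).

All heaps use S = {1, 2, 4, 7}:
n :  0  1  2  3  4  5  6  7  8  9 10 11 12 13 14 15
G :  0  1  2  0  1  2  0  1  2  0  1  2  0  1  2  0
Heap A: G(7) = 1.
Heap B: G(15) = 0.
Heap C: G(15) = 0.
Combined Grundy value = 1 ⊕ 0 ⊕ 0 = 1.

1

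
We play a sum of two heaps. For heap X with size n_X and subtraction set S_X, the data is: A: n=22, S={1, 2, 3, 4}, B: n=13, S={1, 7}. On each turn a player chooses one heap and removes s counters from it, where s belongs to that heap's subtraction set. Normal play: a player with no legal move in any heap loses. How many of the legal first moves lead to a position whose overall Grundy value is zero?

Heap A, S = {1, 2, 3, 4}:
G(0) = 0
G(1) = mex{0} = 1
G(2) = mex{1,0} = 2
G(3) = mex{2,1,0} = 3
G(4) = mex{3,2,1,0} = 4
G(5) = mex{4,3,2,1} = 0
G(6) = mex{0,4,3,2} = 1
G(7) = mex{1,0,4,3} = 2
G(8) = mex{2,1,0,4} = 3
G(9) = mex{3,2,1,0} = 4
G(10) = mex{4,3,2,1} = 0
G(11) = mex{0,4,3,2} = 1
G(12) = mex{1,0,4,3} = 2
G(13) = mex{2,1,0,4} = 3
G(14) = mex{3,2,1,0} = 4
G(15) = mex{4,3,2,1} = 0
G(16) = mex{0,4,3,2} = 1
G(17) = mex{1,0,4,3} = 2
G(18) = mex{2,1,0,4} = 3
G(19) = mex{3,2,1,0} = 4
G(20) = mex{4,3,2,1} = 0
G(21) = mex{0,4,3,2} = 1
G(22) = mex{1,0,4,3} = 2
G_A(22) = 2.
Heap B, S = {1, 7}:
G(0) = 0
G(1) = mex{0} = 1
G(2) = mex{1} = 0
G(3) = mex{0} = 1
G(4) = mex{1} = 0
G(5) = mex{0} = 1
G(6) = mex{1} = 0
G(7) = mex{0,0} = 1
G(8) = mex{1,1} = 0
G(9) = mex{0,0} = 1
G(10) = mex{1,1} = 0
G(11) = mex{0,0} = 1
G(12) = mex{1,1} = 0
G(13) = mex{0,0} = 1
G_B(13) = 1.
Combined Grundy value = 2 ⊕ 1 = 3.
A winning move leaves total XOR = 0, i.e. changes one component's Grundy value g to g ⊕ X where X is the current total.
Heap A: need g' = 2⊕3 = 1. Options: 22−1→G=1, 22−2→G=0, 22−3→G=4, 22−4→G=3. Hits: 1.
Heap B: need g' = 1⊕3 = 2. Options: 13−1→G=0, 13−7→G=0. Hits: 0.

1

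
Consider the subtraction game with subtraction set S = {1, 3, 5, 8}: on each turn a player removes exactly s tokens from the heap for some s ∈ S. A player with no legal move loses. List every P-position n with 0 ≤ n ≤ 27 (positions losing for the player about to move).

0, 2, 4, 6, 13, 15, 17, 19, 26

G(0) = 0
G(1) = mex{0} = 1
G(2) = mex{1} = 0
G(3) = mex{0,0} = 1
G(4) = mex{1,1} = 0
G(5) = mex{0,0,0} = 1
G(6) = mex{1,1,1} = 0
G(7) = mex{0,0,0} = 1
G(8) = mex{1,1,1,0} = 2
G(9) = mex{2,0,0,1} = 3
G(10) = mex{3,1,1,0} = 2
G(11) = mex{2,2,0,1} = 3
G(12) = mex{3,3,1,0} = 2
G(13) = mex{2,2,2,1} = 0
G(14) = mex{0,3,3,0} = 1
G(15) = mex{1,2,2,1} = 0
G(16) = mex{0,0,3,2} = 1
G(17) = mex{1,1,2,3} = 0
G(18) = mex{0,0,0,2} = 1
G(19) = mex{1,1,1,3} = 0
G(20) = mex{0,0,0,2} = 1
G(21) = mex{1,1,1,0} = 2
G(22) = mex{2,0,0,1} = 3
G(23) = mex{3,1,1,0} = 2
G(24) = mex{2,2,0,1} = 3
G(25) = mex{3,3,1,0} = 2
G(26) = mex{2,2,2,1} = 0
G(27) = mex{0,3,3,0} = 1
P-positions are exactly the n with G(n) = 0.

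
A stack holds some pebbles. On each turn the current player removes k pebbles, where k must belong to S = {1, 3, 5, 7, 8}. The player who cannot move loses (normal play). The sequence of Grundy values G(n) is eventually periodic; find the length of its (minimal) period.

n :  0  1  2  3  4  5  6  7  8  9 10 11 12 13 14 15 16 17 18 19 20 21 22 23 24 25 26 27 28 29 30 31
G :  0  1  0  1  0  1  0  1  2  3  2  3  2  3  2  0  1  0  1  0  1  0  1  2  3  2  3  2  3  2  0  1
G(n+15) = G(n) holds for n = 0,…,7 (a full window of length max(S) = 8), so the sequence is purely periodic with period 15.

15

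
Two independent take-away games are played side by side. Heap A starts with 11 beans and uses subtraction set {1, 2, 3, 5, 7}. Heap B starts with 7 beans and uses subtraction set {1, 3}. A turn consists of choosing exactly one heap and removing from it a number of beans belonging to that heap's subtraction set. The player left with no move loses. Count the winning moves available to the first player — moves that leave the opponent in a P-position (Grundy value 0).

Heap A, S = {1, 2, 3, 5, 7}:
G(0) = 0
G(1) = mex{0} = 1
G(2) = mex{1,0} = 2
G(3) = mex{2,1,0} = 3
G(4) = mex{3,2,1} = 0
G(5) = mex{0,3,2,0} = 1
G(6) = mex{1,0,3,1} = 2
G(7) = mex{2,1,0,2,0} = 3
G(8) = mex{3,2,1,3,1} = 0
G(9) = mex{0,3,2,0,2} = 1
G(10) = mex{1,0,3,1,3} = 2
G(11) = mex{2,1,0,2,0} = 3
G_A(11) = 3.
Heap B, S = {1, 3}:
G(0) = 0
G(1) = mex{0} = 1
G(2) = mex{1} = 0
G(3) = mex{0,0} = 1
G(4) = mex{1,1} = 0
G(5) = mex{0,0} = 1
G(6) = mex{1,1} = 0
G(7) = mex{0,0} = 1
G_B(7) = 1.
Combined Grundy value = 3 ⊕ 1 = 2.
A winning move leaves total XOR = 0, i.e. changes one component's Grundy value g to g ⊕ X where X is the current total.
Heap A: need g' = 3⊕2 = 1. Options: 11−1→G=2, 11−2→G=1, 11−3→G=0, 11−5→G=2, 11−7→G=0. Hits: 1.
Heap B: need g' = 1⊕2 = 3. Options: 7−1→G=0, 7−3→G=0. Hits: 0.

1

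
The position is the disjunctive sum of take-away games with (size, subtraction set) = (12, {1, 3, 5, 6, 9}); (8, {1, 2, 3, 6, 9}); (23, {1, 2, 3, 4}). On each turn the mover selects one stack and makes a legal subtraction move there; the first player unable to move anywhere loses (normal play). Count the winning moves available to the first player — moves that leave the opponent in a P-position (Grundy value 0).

Stack A, S = {1, 3, 5, 6, 9}:
n :  0  1  2  3  4  5  6  7  8  9 10 11 12
G :  0  1  0  1  0  1  2  3  2  3  2  3  0
G_A(12) = 0.
Stack B, S = {1, 2, 3, 6, 9}:
G(0) = 0
G(1) = mex{0} = 1
G(2) = mex{1,0} = 2
G(3) = mex{2,1,0} = 3
G(4) = mex{3,2,1} = 0
G(5) = mex{0,3,2} = 1
G(6) = mex{1,0,3,0} = 2
G(7) = mex{2,1,0,1} = 3
G(8) = mex{3,2,1,2} = 0
G_B(8) = 0.
Stack C, S = {1, 2, 3, 4}:
G(0) = 0
G(1) = mex{0} = 1
G(2) = mex{1,0} = 2
G(3) = mex{2,1,0} = 3
G(4) = mex{3,2,1,0} = 4
G(5) = mex{4,3,2,1} = 0
G(6) = mex{0,4,3,2} = 1
G(7) = mex{1,0,4,3} = 2
G(8) = mex{2,1,0,4} = 3
G(9) = mex{3,2,1,0} = 4
G(10) = mex{4,3,2,1} = 0
G(11) = mex{0,4,3,2} = 1
G(12) = mex{1,0,4,3} = 2
G(13) = mex{2,1,0,4} = 3
G(14) = mex{3,2,1,0} = 4
G(15) = mex{4,3,2,1} = 0
G(16) = mex{0,4,3,2} = 1
G(17) = mex{1,0,4,3} = 2
G(18) = mex{2,1,0,4} = 3
G(19) = mex{3,2,1,0} = 4
G(20) = mex{4,3,2,1} = 0
G(21) = mex{0,4,3,2} = 1
G(22) = mex{1,0,4,3} = 2
G(23) = mex{2,1,0,4} = 3
G_C(23) = 3.
Combined Grundy value = 0 ⊕ 0 ⊕ 3 = 3.
A winning move leaves total XOR = 0, i.e. changes one component's Grundy value g to g ⊕ X where X is the current total.
Stack A: need g' = 0⊕3 = 3. Options: 12−1→G=3, 12−3→G=3, 12−5→G=3, 12−6→G=2, 12−9→G=1. Hits: 3.
Stack B: need g' = 0⊕3 = 3. Options: 8−1→G=3, 8−2→G=2, 8−3→G=1, 8−6→G=2. Hits: 1.
Stack C: need g' = 3⊕3 = 0. Options: 23−1→G=2, 23−2→G=1, 23−3→G=0, 23−4→G=4. Hits: 1.

5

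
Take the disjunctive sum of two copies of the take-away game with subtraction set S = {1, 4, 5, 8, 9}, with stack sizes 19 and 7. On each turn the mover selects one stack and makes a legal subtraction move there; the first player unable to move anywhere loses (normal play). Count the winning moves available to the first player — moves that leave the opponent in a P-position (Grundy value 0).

All stacks use S = {1, 4, 5, 8, 9}:
G(0) = 0
G(1) = mex{0} = 1
G(2) = mex{1} = 0
G(3) = mex{0} = 1
G(4) = mex{1,0} = 2
G(5) = mex{2,1,0} = 3
G(6) = mex{3,0,1} = 2
G(7) = mex{2,1,0} = 3
G(8) = mex{3,2,1,0} = 4
G(9) = mex{4,3,2,1,0} = 5
G(10) = mex{5,2,3,0,1} = 4
G(11) = mex{4,3,2,1,0} = 5
G(12) = mex{5,4,3,2,1} = 0
G(13) = mex{0,5,4,3,2} = 1
G(14) = mex{1,4,5,2,3} = 0
G(15) = mex{0,5,4,3,2} = 1
G(16) = mex{1,0,5,4,3} = 2
G(17) = mex{2,1,0,5,4} = 3
G(18) = mex{3,0,1,4,5} = 2
G(19) = mex{2,1,0,5,4} = 3
Stack A: G(19) = 3.
Stack B: G(7) = 3.
Combined Grundy value = 3 ⊕ 3 = 0.
A winning move leaves total XOR = 0, i.e. changes one component's Grundy value g to g ⊕ X where X is the current total.
Stack A: target g' = 3⊕0 = 3, but every legal move changes the Grundy value (mex property), so 0 moves.
Stack B: target g' = 3⊕0 = 3, but every legal move changes the Grundy value (mex property), so 0 moves.

0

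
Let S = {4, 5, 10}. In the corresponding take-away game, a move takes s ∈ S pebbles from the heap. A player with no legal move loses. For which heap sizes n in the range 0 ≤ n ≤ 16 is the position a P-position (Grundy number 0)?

G(0) = 0
G(1) = mex{} = 0
G(2) = mex{} = 0
G(3) = mex{} = 0
G(4) = mex{0} = 1
G(5) = mex{0,0} = 1
G(6) = mex{0,0} = 1
G(7) = mex{0,0} = 1
G(8) = mex{1,0} = 2
G(9) = mex{1,1} = 0
G(10) = mex{1,1,0} = 2
G(11) = mex{1,1,0} = 2
G(12) = mex{2,1,0} = 3
G(13) = mex{0,2,0} = 1
G(14) = mex{2,0,1} = 3
G(15) = mex{2,2,1} = 0
G(16) = mex{3,2,1} = 0
P-positions are exactly the n with G(n) = 0.

0, 1, 2, 3, 9, 15, 16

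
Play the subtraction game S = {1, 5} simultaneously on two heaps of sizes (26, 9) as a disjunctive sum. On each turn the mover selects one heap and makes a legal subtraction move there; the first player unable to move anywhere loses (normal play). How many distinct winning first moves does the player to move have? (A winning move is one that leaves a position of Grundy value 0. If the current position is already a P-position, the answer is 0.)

4

All heaps use S = {1, 5}:
G(0) = 0
G(1) = mex{0} = 1
G(2) = mex{1} = 0
G(3) = mex{0} = 1
G(4) = mex{1} = 0
G(5) = mex{0,0} = 1
G(6) = mex{1,1} = 0
G(7) = mex{0,0} = 1
G(8) = mex{1,1} = 0
G(9) = mex{0,0} = 1
G(10) = mex{1,1} = 0
G(11) = mex{0,0} = 1
G(12) = mex{1,1} = 0
G(13) = mex{0,0} = 1
G(14) = mex{1,1} = 0
G(15) = mex{0,0} = 1
G(16) = mex{1,1} = 0
G(17) = mex{0,0} = 1
G(18) = mex{1,1} = 0
G(19) = mex{0,0} = 1
G(20) = mex{1,1} = 0
G(21) = mex{0,0} = 1
G(22) = mex{1,1} = 0
G(23) = mex{0,0} = 1
G(24) = mex{1,1} = 0
G(25) = mex{0,0} = 1
G(26) = mex{1,1} = 0
Heap A: G(26) = 0.
Heap B: G(9) = 1.
Combined Grundy value = 0 ⊕ 1 = 1.
A winning move leaves total XOR = 0, i.e. changes one component's Grundy value g to g ⊕ X where X is the current total.
Heap A: need g' = 0⊕1 = 1. Options: 26−1→G=1, 26−5→G=1. Hits: 2.
Heap B: need g' = 1⊕1 = 0. Options: 9−1→G=0, 9−5→G=0. Hits: 2.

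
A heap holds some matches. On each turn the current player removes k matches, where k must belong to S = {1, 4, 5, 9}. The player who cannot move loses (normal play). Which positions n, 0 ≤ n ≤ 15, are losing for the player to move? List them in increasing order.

n :  0  1  2  3  4  5  6  7  8  9 10 11 12 13 14 15
G :  0  1  0  1  2  3  2  3  0  1  0  1  2  3  2  3
P-positions are exactly the n with G(n) = 0.

0, 2, 8, 10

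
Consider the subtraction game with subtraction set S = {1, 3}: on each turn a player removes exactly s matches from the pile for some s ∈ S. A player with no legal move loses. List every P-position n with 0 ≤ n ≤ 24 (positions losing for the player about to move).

n :  0  1  2  3  4  5  6  7  8  9 10 11 12 13 14 15 16 17 18 19 20 21 22 23 24
G :  0  1  0  1  0  1  0  1  0  1  0  1  0  1  0  1  0  1  0  1  0  1  0  1  0
P-positions are exactly the n with G(n) = 0.

0, 2, 4, 6, 8, 10, 12, 14, 16, 18, 20, 22, 24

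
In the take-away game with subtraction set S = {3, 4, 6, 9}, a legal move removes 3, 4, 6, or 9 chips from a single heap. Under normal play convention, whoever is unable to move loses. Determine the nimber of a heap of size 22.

3

n :  0  1  2  3  4  5  6  7  8  9 10 11 12 13 14 15 16 17 18 19 20 21 22
G :  0  0  0  1  1  1  2  2  2  3  3  3  0  0  0  1  1  1  2  2  2  3  3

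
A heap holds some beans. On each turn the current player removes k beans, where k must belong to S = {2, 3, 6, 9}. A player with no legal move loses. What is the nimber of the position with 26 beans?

G(0) = 0
G(1) = mex{} = 0
G(2) = mex{0} = 1
G(3) = mex{0,0} = 1
G(4) = mex{1,0} = 2
G(5) = mex{1,1} = 0
G(6) = mex{2,1,0} = 3
G(7) = mex{0,2,0} = 1
G(8) = mex{3,0,1} = 2
G(9) = mex{1,3,1,0} = 2
G(10) = mex{2,1,2,0} = 3
G(11) = mex{2,2,0,1} = 3
G(12) = mex{3,2,3,1} = 0
G(13) = mex{3,3,1,2} = 0
G(14) = mex{0,3,2,0} = 1
G(15) = mex{0,0,2,3} = 1
G(16) = mex{1,0,3,1} = 2
G(17) = mex{1,1,3,2} = 0
G(18) = mex{2,1,0,2} = 3
G(19) = mex{0,2,0,3} = 1
G(20) = mex{3,0,1,3} = 2
G(21) = mex{1,3,1,0} = 2
G(22) = mex{2,1,2,0} = 3
G(23) = mex{2,2,0,1} = 3
G(24) = mex{3,2,3,1} = 0
G(25) = mex{3,3,1,2} = 0
G(26) = mex{0,3,2,0} = 1

1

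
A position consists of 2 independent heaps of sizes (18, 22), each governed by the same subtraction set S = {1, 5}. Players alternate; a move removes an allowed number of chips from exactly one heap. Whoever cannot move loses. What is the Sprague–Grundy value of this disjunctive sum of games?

All heaps use S = {1, 5}:
G(0) = 0
G(1) = mex{0} = 1
G(2) = mex{1} = 0
G(3) = mex{0} = 1
G(4) = mex{1} = 0
G(5) = mex{0,0} = 1
G(6) = mex{1,1} = 0
G(7) = mex{0,0} = 1
G(8) = mex{1,1} = 0
G(9) = mex{0,0} = 1
G(10) = mex{1,1} = 0
G(11) = mex{0,0} = 1
G(12) = mex{1,1} = 0
G(13) = mex{0,0} = 1
G(14) = mex{1,1} = 0
G(15) = mex{0,0} = 1
G(16) = mex{1,1} = 0
G(17) = mex{0,0} = 1
G(18) = mex{1,1} = 0
G(19) = mex{0,0} = 1
G(20) = mex{1,1} = 0
G(21) = mex{0,0} = 1
G(22) = mex{1,1} = 0
Heap A: G(18) = 0.
Heap B: G(22) = 0.
Combined Grundy value = 0 ⊕ 0 = 0.

0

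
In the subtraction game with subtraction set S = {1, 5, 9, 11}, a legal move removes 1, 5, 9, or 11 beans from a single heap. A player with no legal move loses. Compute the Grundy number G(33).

G(0) = 0
G(1) = mex{0} = 1
G(2) = mex{1} = 0
G(3) = mex{0} = 1
G(4) = mex{1} = 0
G(5) = mex{0,0} = 1
G(6) = mex{1,1} = 0
G(7) = mex{0,0} = 1
G(8) = mex{1,1} = 0
G(9) = mex{0,0,0} = 1
G(10) = mex{1,1,1} = 0
G(11) = mex{0,0,0,0} = 1
G(12) = mex{1,1,1,1} = 0
G(13) = mex{0,0,0,0} = 1
G(14) = mex{1,1,1,1} = 0
G(15) = mex{0,0,0,0} = 1
G(16) = mex{1,1,1,1} = 0
G(17) = mex{0,0,0,0} = 1
G(18) = mex{1,1,1,1} = 0
G(19) = mex{0,0,0,0} = 1
G(20) = mex{1,1,1,1} = 0
G(21) = mex{0,0,0,0} = 1
G(22) = mex{1,1,1,1} = 0
G(23) = mex{0,0,0,0} = 1
G(24) = mex{1,1,1,1} = 0
G(25) = mex{0,0,0,0} = 1
G(26) = mex{1,1,1,1} = 0
G(27) = mex{0,0,0,0} = 1
G(28) = mex{1,1,1,1} = 0
G(29) = mex{0,0,0,0} = 1
G(30) = mex{1,1,1,1} = 0
G(31) = mex{0,0,0,0} = 1
G(32) = mex{1,1,1,1} = 0
G(33) = mex{0,0,0,0} = 1

1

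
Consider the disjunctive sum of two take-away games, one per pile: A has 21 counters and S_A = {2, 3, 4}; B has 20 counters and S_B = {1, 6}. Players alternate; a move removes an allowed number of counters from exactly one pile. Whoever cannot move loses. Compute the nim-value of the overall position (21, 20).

Pile A, S = {2, 3, 4}:
n :  0  1  2  3  4  5  6  7  8  9 10 11 12 13 14 15 16 17 18 19 20 21
G :  0  0  1  1  2  2  0  0  1  1  2  2  0  0  1  1  2  2  0  0  1  1
G_A(21) = 1.
Pile B, S = {1, 6}:
n :  0  1  2  3  4  5  6  7  8  9 10 11 12 13 14 15 16 17 18 19 20
G :  0  1  0  1  0  1  2  0  1  0  1  0  1  2  0  1  0  1  0  1  2
G_B(20) = 2.
Combined Grundy value = 1 ⊕ 2 = 3.

3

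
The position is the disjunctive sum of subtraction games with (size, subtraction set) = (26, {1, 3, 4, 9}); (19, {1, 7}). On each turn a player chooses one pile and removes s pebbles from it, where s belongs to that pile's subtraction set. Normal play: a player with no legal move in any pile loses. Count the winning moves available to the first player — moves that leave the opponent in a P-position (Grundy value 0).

Pile A, S = {1, 3, 4, 9}:
G(0) = 0
G(1) = mex{0} = 1
G(2) = mex{1} = 0
G(3) = mex{0,0} = 1
G(4) = mex{1,1,0} = 2
G(5) = mex{2,0,1} = 3
G(6) = mex{3,1,0} = 2
G(7) = mex{2,2,1} = 0
G(8) = mex{0,3,2} = 1
G(9) = mex{1,2,3,0} = 4
G(10) = mex{4,0,2,1} = 3
G(11) = mex{3,1,0,0} = 2
G(12) = mex{2,4,1,1} = 0
G(13) = mex{0,3,4,2} = 1
G(14) = mex{1,2,3,3} = 0
G(15) = mex{0,0,2,2} = 1
G(16) = mex{1,1,0,0} = 2
G(17) = mex{2,0,1,1} = 3
G(18) = mex{3,1,0,4} = 2
G(19) = mex{2,2,1,3} = 0
G(20) = mex{0,3,2,2} = 1
G(21) = mex{1,2,3,0} = 4
G(22) = mex{4,0,2,1} = 3
G(23) = mex{3,1,0,0} = 2
G(24) = mex{2,4,1,1} = 0
G(25) = mex{0,3,4,2} = 1
G(26) = mex{1,2,3,3} = 0
G_A(26) = 0.
Pile B, S = {1, 7}:
n :  0  1  2  3  4  5  6  7  8  9 10 11 12 13 14 15 16 17 18 19
G :  0  1  0  1  0  1  0  1  0  1  0  1  0  1  0  1  0  1  0  1
G_B(19) = 1.
Combined Grundy value = 0 ⊕ 1 = 1.
A winning move leaves total XOR = 0, i.e. changes one component's Grundy value g to g ⊕ X where X is the current total.
Pile A: need g' = 0⊕1 = 1. Options: 26−1→G=1, 26−3→G=2, 26−4→G=3, 26−9→G=3. Hits: 1.
Pile B: need g' = 1⊕1 = 0. Options: 19−1→G=0, 19−7→G=0. Hits: 2.

3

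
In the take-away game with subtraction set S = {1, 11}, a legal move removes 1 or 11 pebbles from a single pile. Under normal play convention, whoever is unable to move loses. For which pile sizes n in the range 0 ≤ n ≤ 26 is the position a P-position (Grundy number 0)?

0, 2, 4, 6, 8, 10, 12, 14, 16, 18, 20, 22, 24, 26

G(0) = 0
G(1) = mex{0} = 1
G(2) = mex{1} = 0
G(3) = mex{0} = 1
G(4) = mex{1} = 0
G(5) = mex{0} = 1
G(6) = mex{1} = 0
G(7) = mex{0} = 1
G(8) = mex{1} = 0
G(9) = mex{0} = 1
G(10) = mex{1} = 0
G(11) = mex{0,0} = 1
G(12) = mex{1,1} = 0
G(13) = mex{0,0} = 1
G(14) = mex{1,1} = 0
G(15) = mex{0,0} = 1
G(16) = mex{1,1} = 0
G(17) = mex{0,0} = 1
G(18) = mex{1,1} = 0
G(19) = mex{0,0} = 1
G(20) = mex{1,1} = 0
G(21) = mex{0,0} = 1
G(22) = mex{1,1} = 0
G(23) = mex{0,0} = 1
G(24) = mex{1,1} = 0
G(25) = mex{0,0} = 1
G(26) = mex{1,1} = 0
P-positions are exactly the n with G(n) = 0.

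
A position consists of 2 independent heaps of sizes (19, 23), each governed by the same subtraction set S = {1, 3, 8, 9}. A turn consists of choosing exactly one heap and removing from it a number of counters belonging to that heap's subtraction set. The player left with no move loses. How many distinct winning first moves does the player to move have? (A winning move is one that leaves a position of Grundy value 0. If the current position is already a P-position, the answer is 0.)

All heaps use S = {1, 3, 8, 9}:
G(0) = 0
G(1) = mex{0} = 1
G(2) = mex{1} = 0
G(3) = mex{0,0} = 1
G(4) = mex{1,1} = 0
G(5) = mex{0,0} = 1
G(6) = mex{1,1} = 0
G(7) = mex{0,0} = 1
G(8) = mex{1,1,0} = 2
G(9) = mex{2,0,1,0} = 3
G(10) = mex{3,1,0,1} = 2
G(11) = mex{2,2,1,0} = 3
G(12) = mex{3,3,0,1} = 2
G(13) = mex{2,2,1,0} = 3
G(14) = mex{3,3,0,1} = 2
G(15) = mex{2,2,1,0} = 3
G(16) = mex{3,3,2,1} = 0
G(17) = mex{0,2,3,2} = 1
G(18) = mex{1,3,2,3} = 0
G(19) = mex{0,0,3,2} = 1
G(20) = mex{1,1,2,3} = 0
G(21) = mex{0,0,3,2} = 1
G(22) = mex{1,1,2,3} = 0
G(23) = mex{0,0,3,2} = 1
Heap A: G(19) = 1.
Heap B: G(23) = 1.
Combined Grundy value = 1 ⊕ 1 = 0.
A winning move leaves total XOR = 0, i.e. changes one component's Grundy value g to g ⊕ X where X is the current total.
Heap A: target g' = 1⊕0 = 1, but every legal move changes the Grundy value (mex property), so 0 moves.
Heap B: target g' = 1⊕0 = 1, but every legal move changes the Grundy value (mex property), so 0 moves.

0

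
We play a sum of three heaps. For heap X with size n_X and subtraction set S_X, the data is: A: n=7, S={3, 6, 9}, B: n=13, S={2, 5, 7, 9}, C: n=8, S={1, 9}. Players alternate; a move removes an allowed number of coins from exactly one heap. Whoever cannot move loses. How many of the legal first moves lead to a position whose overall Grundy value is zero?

1

Heap A, S = {3, 6, 9}:
n : 0 1 2 3 4 5 6 7
G : 0 0 0 1 1 1 2 2
G_A(7) = 2.
Heap B, S = {2, 5, 7, 9}:
n :  0  1  2  3  4  5  6  7  8  9 10 11 12 13
G :  0  0  1  1  0  2  1  3  2  2  3  3  0  4
G_B(13) = 4.
Heap C, S = {1, 9}:
n : 0 1 2 3 4 5 6 7 8
G : 0 1 0 1 0 1 0 1 0
G_C(8) = 0.
Combined Grundy value = 2 ⊕ 4 ⊕ 0 = 6.
A winning move leaves total XOR = 0, i.e. changes one component's Grundy value g to g ⊕ X where X is the current total.
Heap A: need g' = 2⊕6 = 4. Options: 7−3→G=1, 7−6→G=0. Hits: 0.
Heap B: need g' = 4⊕6 = 2. Options: 13−2→G=3, 13−5→G=2, 13−7→G=1, 13−9→G=0. Hits: 1.
Heap C: need g' = 0⊕6 = 6. Options: 8−1→G=1. Hits: 0.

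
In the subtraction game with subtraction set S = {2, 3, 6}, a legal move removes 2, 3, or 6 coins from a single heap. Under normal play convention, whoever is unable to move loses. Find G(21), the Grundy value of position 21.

G(0) = 0
G(1) = mex{} = 0
G(2) = mex{0} = 1
G(3) = mex{0,0} = 1
G(4) = mex{1,0} = 2
G(5) = mex{1,1} = 0
G(6) = mex{2,1,0} = 3
G(7) = mex{0,2,0} = 1
G(8) = mex{3,0,1} = 2
G(9) = mex{1,3,1} = 0
G(10) = mex{2,1,2} = 0
G(11) = mex{0,2,0} = 1
G(12) = mex{0,0,3} = 1
G(13) = mex{1,0,1} = 2
G(14) = mex{1,1,2} = 0
G(15) = mex{2,1,0} = 3
G(16) = mex{0,2,0} = 1
G(17) = mex{3,0,1} = 2
G(18) = mex{1,3,1} = 0
G(19) = mex{2,1,2} = 0
G(20) = mex{0,2,0} = 1
G(21) = mex{0,0,3} = 1

1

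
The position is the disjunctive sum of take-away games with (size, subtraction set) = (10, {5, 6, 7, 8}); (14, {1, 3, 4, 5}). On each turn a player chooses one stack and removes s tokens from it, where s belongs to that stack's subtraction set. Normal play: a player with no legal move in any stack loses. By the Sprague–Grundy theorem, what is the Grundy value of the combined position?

Stack A, S = {5, 6, 7, 8}:
n :  0  1  2  3  4  5  6  7  8  9 10
G :  0  0  0  0  0  1  1  1  1  1  2
G_A(10) = 2.
Stack B, S = {1, 3, 4, 5}:
n :  0  1  2  3  4  5  6  7  8  9 10 11 12 13 14
G :  0  1  0  1  2  3  2  3  0  1  0  1  2  3  2
G_B(14) = 2.
Combined Grundy value = 2 ⊕ 2 = 0.

0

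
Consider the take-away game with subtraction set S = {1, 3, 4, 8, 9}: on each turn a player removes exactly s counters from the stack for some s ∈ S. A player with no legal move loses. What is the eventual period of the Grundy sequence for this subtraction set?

n :  0  1  2  3  4  5  6  7  8  9 10 11 12 13 14 15 16 17 18 19 20 21 22 23 24 25
G :  0  1  0  1  2  3  2  0  1  4  3  2  0  1  0  1  2  3  2  0  1  4  3  2  0  1
G(n+12) = G(n) holds for n = 0,…,8 (a full window of length max(S) = 9), so the sequence is purely periodic with period 12.

12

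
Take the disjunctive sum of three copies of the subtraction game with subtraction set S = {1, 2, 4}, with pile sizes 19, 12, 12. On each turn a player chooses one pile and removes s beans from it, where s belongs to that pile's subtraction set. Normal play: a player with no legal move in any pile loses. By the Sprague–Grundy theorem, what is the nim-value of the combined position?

All piles use S = {1, 2, 4}:
G(0) = 0
G(1) = mex{0} = 1
G(2) = mex{1,0} = 2
G(3) = mex{2,1} = 0
G(4) = mex{0,2,0} = 1
G(5) = mex{1,0,1} = 2
G(6) = mex{2,1,2} = 0
G(7) = mex{0,2,0} = 1
G(8) = mex{1,0,1} = 2
G(9) = mex{2,1,2} = 0
G(10) = mex{0,2,0} = 1
G(11) = mex{1,0,1} = 2
G(12) = mex{2,1,2} = 0
G(13) = mex{0,2,0} = 1
G(14) = mex{1,0,1} = 2
G(15) = mex{2,1,2} = 0
G(16) = mex{0,2,0} = 1
G(17) = mex{1,0,1} = 2
G(18) = mex{2,1,2} = 0
G(19) = mex{0,2,0} = 1
Pile A: G(19) = 1.
Pile B: G(12) = 0.
Pile C: G(12) = 0.
Combined Grundy value = 1 ⊕ 0 ⊕ 0 = 1.

1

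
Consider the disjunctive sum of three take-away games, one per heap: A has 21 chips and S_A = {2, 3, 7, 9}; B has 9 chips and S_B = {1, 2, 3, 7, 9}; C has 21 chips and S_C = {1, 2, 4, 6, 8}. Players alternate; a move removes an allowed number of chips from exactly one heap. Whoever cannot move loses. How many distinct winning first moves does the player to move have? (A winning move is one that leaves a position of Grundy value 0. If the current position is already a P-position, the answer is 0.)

0

Heap A, S = {2, 3, 7, 9}:
G(0) = 0
G(1) = mex{} = 0
G(2) = mex{0} = 1
G(3) = mex{0,0} = 1
G(4) = mex{1,0} = 2
G(5) = mex{1,1} = 0
G(6) = mex{2,1} = 0
G(7) = mex{0,2,0} = 1
G(8) = mex{0,0,0} = 1
G(9) = mex{1,0,1,0} = 2
G(10) = mex{1,1,1,0} = 2
G(11) = mex{2,1,2,1} = 0
G(12) = mex{2,2,0,1} = 3
G(13) = mex{0,2,0,2} = 1
G(14) = mex{3,0,1,0} = 2
G(15) = mex{1,3,1,0} = 2
G(16) = mex{2,1,2,1} = 0
G(17) = mex{2,2,2,1} = 0
G(18) = mex{0,2,0,2} = 1
G(19) = mex{0,0,3,2} = 1
G(20) = mex{1,0,1,0} = 2
G(21) = mex{1,1,2,3} = 0
G_A(21) = 0.
Heap B, S = {1, 2, 3, 7, 9}:
G(0) = 0
G(1) = mex{0} = 1
G(2) = mex{1,0} = 2
G(3) = mex{2,1,0} = 3
G(4) = mex{3,2,1} = 0
G(5) = mex{0,3,2} = 1
G(6) = mex{1,0,3} = 2
G(7) = mex{2,1,0,0} = 3
G(8) = mex{3,2,1,1} = 0
G(9) = mex{0,3,2,2,0} = 1
G_B(9) = 1.
Heap C, S = {1, 2, 4, 6, 8}:
n :  0  1  2  3  4  5  6  7  8  9 10 11 12 13 14 15 16 17 18 19 20 21
G :  0  1  2  0  1  2  3  4  5  3  0  1  2  0  1  2  3  4  5  3  0  1
G_C(21) = 1.
Combined Grundy value = 0 ⊕ 1 ⊕ 1 = 0.
A winning move leaves total XOR = 0, i.e. changes one component's Grundy value g to g ⊕ X where X is the current total.
Heap A: target g' = 0⊕0 = 0, but every legal move changes the Grundy value (mex property), so 0 moves.
Heap B: target g' = 1⊕0 = 1, but every legal move changes the Grundy value (mex property), so 0 moves.
Heap C: target g' = 1⊕0 = 1, but every legal move changes the Grundy value (mex property), so 0 moves.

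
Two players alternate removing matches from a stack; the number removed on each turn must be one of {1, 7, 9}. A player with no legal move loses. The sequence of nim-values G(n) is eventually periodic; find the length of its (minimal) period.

G(0) = 0
G(1) = mex{0} = 1
G(2) = mex{1} = 0
G(3) = mex{0} = 1
G(4) = mex{1} = 0
G(5) = mex{0} = 1
G(6) = mex{1} = 0
G(7) = mex{0,0} = 1
G(8) = mex{1,1} = 0
G(9) = mex{0,0,0} = 1
G(10) = mex{1,1,1} = 0
G(11) = mex{0,0,0} = 1
G(12) = mex{1,1,1} = 0
G(13) = mex{0,0,0} = 1
G(14) = mex{1,1,1} = 0
G(n+2) = G(n) holds for n = 0,…,8 (a full window of length max(S) = 9), so the sequence is purely periodic with period 2.

2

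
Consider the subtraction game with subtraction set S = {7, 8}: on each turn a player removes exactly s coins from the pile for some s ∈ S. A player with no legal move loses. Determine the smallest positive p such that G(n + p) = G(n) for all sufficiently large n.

n :  0  1  2  3  4  5  6  7  8  9 10 11 12 13 14 15 16 17 18 19 20 21 22 23 24 25 26 27 28 29 30 31
G :  0  0  0  0  0  0  0  1  1  1  1  1  1  1  2  0  0  0  0  0  0  0  1  1  1  1  1  1  1  2  0  0
G(n+15) = G(n) holds for n = 0,…,7 (a full window of length max(S) = 8), so the sequence is purely periodic with period 15.

15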